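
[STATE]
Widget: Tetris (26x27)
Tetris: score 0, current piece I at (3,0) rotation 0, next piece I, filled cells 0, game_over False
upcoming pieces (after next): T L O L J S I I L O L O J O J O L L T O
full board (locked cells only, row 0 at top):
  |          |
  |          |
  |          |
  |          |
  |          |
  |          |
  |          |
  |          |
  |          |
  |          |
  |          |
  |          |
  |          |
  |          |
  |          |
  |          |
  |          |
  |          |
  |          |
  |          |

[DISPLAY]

   ████   │Next:          
          │████           
          │               
          │               
          │               
          │               
          │Score:         
          │0              
          │               
          │               
          │               
          │               
          │               
          │               
          │               
          │               
          │               
          │               
          │               
          │               
          │               
          │               
          │               
          │               
          │               
          │               
          │               


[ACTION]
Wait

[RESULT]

          │Next:          
   ████   │████           
          │               
          │               
          │               
          │               
          │Score:         
          │0              
          │               
          │               
          │               
          │               
          │               
          │               
          │               
          │               
          │               
          │               
          │               
          │               
          │               
          │               
          │               
          │               
          │               
          │               
          │               


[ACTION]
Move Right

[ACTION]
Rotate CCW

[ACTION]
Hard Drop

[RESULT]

   ████   │Next:          
          │ ▒             
          │▒▒▒            
          │               
          │               
          │               
          │Score:         
          │0              
          │               
          │               
          │               
          │               
          │               
          │               
          │               
          │               
    █     │               
    █     │               
    █     │               
    █     │               
          │               
          │               
          │               
          │               
          │               
          │               
          │               


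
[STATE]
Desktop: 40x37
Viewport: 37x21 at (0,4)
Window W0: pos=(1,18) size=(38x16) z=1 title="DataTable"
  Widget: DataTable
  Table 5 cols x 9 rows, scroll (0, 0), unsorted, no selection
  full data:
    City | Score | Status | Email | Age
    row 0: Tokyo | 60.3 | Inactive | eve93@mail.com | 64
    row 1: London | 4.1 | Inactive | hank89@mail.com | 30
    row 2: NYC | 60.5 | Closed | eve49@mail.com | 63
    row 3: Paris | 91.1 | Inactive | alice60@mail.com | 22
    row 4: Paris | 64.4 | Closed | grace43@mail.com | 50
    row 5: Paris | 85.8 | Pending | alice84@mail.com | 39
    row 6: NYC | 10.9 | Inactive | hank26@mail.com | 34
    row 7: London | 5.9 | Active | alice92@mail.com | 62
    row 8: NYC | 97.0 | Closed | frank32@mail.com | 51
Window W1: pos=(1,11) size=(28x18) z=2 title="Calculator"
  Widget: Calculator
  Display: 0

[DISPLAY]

                                     
                                     
                                     
                                     
                                     
                                     
                                     
 ┏━━━━━━━━━━━━━━━━━━━━━━━━━━┓        
 ┃ Calculator               ┃        
 ┠──────────────────────────┨        
 ┃                         0┃        
 ┃┌───┬───┬───┬───┐         ┃        
 ┃│ 7 │ 8 │ 9 │ ÷ │         ┃        
 ┃├───┼───┼───┼───┤         ┃        
 ┃│ 4 │ 5 │ 6 │ × │         ┃━━━━━━━━
 ┃├───┼───┼───┼───┤         ┃        
 ┃│ 1 │ 2 │ 3 │ - │         ┃────────
 ┃├───┼───┼───┼───┤         ┃        
 ┃│ 0 │ . │ = │ + │         ┃────────
 ┃├───┼───┼───┼───┤         ┃@mail.co
 ┃│ C │ MC│ MR│ M+│         ┃9@mail.c


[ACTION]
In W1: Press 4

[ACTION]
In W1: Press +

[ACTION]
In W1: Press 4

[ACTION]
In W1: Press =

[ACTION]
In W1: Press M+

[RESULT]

                                     
                                     
                                     
                                     
                                     
                                     
                                     
 ┏━━━━━━━━━━━━━━━━━━━━━━━━━━┓        
 ┃ Calculator               ┃        
 ┠──────────────────────────┨        
 ┃                         8┃        
 ┃┌───┬───┬───┬───┐         ┃        
 ┃│ 7 │ 8 │ 9 │ ÷ │         ┃        
 ┃├───┼───┼───┼───┤         ┃        
 ┃│ 4 │ 5 │ 6 │ × │         ┃━━━━━━━━
 ┃├───┼───┼───┼───┤         ┃        
 ┃│ 1 │ 2 │ 3 │ - │         ┃────────
 ┃├───┼───┼───┼───┤         ┃        
 ┃│ 0 │ . │ = │ + │         ┃────────
 ┃├───┼───┼───┼───┤         ┃@mail.co
 ┃│ C │ MC│ MR│ M+│         ┃9@mail.c


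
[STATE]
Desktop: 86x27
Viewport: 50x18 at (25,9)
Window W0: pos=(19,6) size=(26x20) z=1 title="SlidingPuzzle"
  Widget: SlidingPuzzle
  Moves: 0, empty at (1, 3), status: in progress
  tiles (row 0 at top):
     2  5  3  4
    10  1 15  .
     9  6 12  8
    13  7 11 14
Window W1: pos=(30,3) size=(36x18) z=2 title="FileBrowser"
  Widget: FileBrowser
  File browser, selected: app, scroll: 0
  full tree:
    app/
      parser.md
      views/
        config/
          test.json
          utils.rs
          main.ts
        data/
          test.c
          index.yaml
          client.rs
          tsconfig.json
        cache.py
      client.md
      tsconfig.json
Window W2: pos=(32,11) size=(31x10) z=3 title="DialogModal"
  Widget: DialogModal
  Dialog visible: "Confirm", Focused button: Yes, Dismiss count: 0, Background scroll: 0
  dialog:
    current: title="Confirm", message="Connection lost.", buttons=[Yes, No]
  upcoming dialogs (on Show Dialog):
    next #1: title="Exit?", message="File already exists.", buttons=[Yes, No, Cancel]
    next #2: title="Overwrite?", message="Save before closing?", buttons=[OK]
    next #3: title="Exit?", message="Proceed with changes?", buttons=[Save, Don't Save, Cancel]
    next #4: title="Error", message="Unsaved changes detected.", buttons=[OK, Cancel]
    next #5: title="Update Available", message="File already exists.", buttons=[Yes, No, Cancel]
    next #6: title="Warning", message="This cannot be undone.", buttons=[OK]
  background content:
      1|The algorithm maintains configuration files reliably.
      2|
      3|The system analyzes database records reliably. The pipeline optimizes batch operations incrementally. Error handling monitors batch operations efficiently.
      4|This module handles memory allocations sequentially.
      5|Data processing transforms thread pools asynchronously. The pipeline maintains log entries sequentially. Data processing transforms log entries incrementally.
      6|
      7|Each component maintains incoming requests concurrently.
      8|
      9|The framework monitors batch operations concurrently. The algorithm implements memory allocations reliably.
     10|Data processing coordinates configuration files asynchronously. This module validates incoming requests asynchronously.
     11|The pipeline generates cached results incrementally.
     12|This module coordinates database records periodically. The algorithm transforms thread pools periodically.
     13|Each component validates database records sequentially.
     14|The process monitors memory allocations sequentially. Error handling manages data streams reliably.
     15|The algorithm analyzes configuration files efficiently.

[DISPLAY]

┬────┃    client.md                     ┃         
│  5 ┃    tsconfig.json                 ┃         
┼────┃ ┏━━━━━━━━━━━━━━━━━━━━━━━━━━━━━┓  ┃         
│  1 ┃ ┃ DialogModal                 ┃  ┃         
┼────┃ ┠─────────────────────────────┨  ┃         
│  6 ┃ ┃The ┌──────────────────┐confi┃  ┃         
┼────┃ ┃    │     Confirm      │     ┃  ┃         
│  7 ┃ ┃The │ Connection lost. │base ┃  ┃         
┴────┃ ┃This│    [Yes]  No     │ry al┃  ┃         
: 0  ┃ ┃Data└──────────────────┘ms th┃  ┃         
     ┃ ┃                             ┃  ┃         
     ┗━┗━━━━━━━━━━━━━━━━━━━━━━━━━━━━━┛━━┛         
                   ┃                              
                   ┃                              
                   ┃                              
                   ┃                              
━━━━━━━━━━━━━━━━━━━┛                              
                                                  


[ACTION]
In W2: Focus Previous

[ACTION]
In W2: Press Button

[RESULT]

┬────┃    client.md                     ┃         
│  5 ┃    tsconfig.json                 ┃         
┼────┃ ┏━━━━━━━━━━━━━━━━━━━━━━━━━━━━━┓  ┃         
│  1 ┃ ┃ DialogModal                 ┃  ┃         
┼────┃ ┠─────────────────────────────┨  ┃         
│  6 ┃ ┃The algorithm maintains confi┃  ┃         
┼────┃ ┃                             ┃  ┃         
│  7 ┃ ┃The system analyzes database ┃  ┃         
┴────┃ ┃This module handles memory al┃  ┃         
: 0  ┃ ┃Data processing transforms th┃  ┃         
     ┃ ┃                             ┃  ┃         
     ┗━┗━━━━━━━━━━━━━━━━━━━━━━━━━━━━━┛━━┛         
                   ┃                              
                   ┃                              
                   ┃                              
                   ┃                              
━━━━━━━━━━━━━━━━━━━┛                              
                                                  


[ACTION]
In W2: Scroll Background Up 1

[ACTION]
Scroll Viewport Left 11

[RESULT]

     ┃┌────┬────┃    client.md                    
     ┃│  2 │  5 ┃    tsconfig.json                
     ┃├────┼────┃ ┏━━━━━━━━━━━━━━━━━━━━━━━━━━━━━┓ 
     ┃│ 10 │  1 ┃ ┃ DialogModal                 ┃ 
     ┃├────┼────┃ ┠─────────────────────────────┨ 
     ┃│  9 │  6 ┃ ┃The algorithm maintains confi┃ 
     ┃├────┼────┃ ┃                             ┃ 
     ┃│ 13 │  7 ┃ ┃The system analyzes database ┃ 
     ┃└────┴────┃ ┃This module handles memory al┃ 
     ┃Moves: 0  ┃ ┃Data processing transforms th┃ 
     ┃          ┃ ┃                             ┃ 
     ┃          ┗━┗━━━━━━━━━━━━━━━━━━━━━━━━━━━━━┛━
     ┃                        ┃                   
     ┃                        ┃                   
     ┃                        ┃                   
     ┃                        ┃                   
     ┗━━━━━━━━━━━━━━━━━━━━━━━━┛                   
                                                  


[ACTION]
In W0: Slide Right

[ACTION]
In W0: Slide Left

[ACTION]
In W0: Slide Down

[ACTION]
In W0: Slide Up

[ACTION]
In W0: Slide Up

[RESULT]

     ┃┌────┬────┃    client.md                    
     ┃│  2 │  5 ┃    tsconfig.json                
     ┃├────┼────┃ ┏━━━━━━━━━━━━━━━━━━━━━━━━━━━━━┓ 
     ┃│ 10 │  1 ┃ ┃ DialogModal                 ┃ 
     ┃├────┼────┃ ┠─────────────────────────────┨ 
     ┃│  9 │  6 ┃ ┃The algorithm maintains confi┃ 
     ┃├────┼────┃ ┃                             ┃ 
     ┃│ 13 │  7 ┃ ┃The system analyzes database ┃ 
     ┃└────┴────┃ ┃This module handles memory al┃ 
     ┃Moves: 5  ┃ ┃Data processing transforms th┃ 
     ┃          ┃ ┃                             ┃ 
     ┃          ┗━┗━━━━━━━━━━━━━━━━━━━━━━━━━━━━━┛━
     ┃                        ┃                   
     ┃                        ┃                   
     ┃                        ┃                   
     ┃                        ┃                   
     ┗━━━━━━━━━━━━━━━━━━━━━━━━┛                   
                                                  


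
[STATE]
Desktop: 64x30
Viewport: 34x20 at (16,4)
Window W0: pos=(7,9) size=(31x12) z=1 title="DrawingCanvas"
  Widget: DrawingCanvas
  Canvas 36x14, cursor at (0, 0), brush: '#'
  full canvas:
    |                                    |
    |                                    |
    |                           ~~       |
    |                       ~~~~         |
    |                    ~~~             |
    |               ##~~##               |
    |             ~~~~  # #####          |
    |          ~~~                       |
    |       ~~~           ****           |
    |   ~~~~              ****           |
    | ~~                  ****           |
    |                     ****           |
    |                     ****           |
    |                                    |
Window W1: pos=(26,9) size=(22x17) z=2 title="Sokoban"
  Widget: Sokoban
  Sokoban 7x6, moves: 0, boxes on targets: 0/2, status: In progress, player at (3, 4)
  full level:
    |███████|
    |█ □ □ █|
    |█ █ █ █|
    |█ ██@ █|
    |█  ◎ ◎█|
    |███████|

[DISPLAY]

                                  
                                  
                                  
                                  
                                  
━━━━━━━━━━┏━━━━━━━━━━━━━━━━━━━━┓  
Canvas    ┃ Sokoban            ┃  
──────────┠────────────────────┨  
          ┃███████             ┃  
          ┃█ □ □ █             ┃  
          ┃█ █ █ █             ┃  
          ┃█ ██@ █             ┃  
          ┃█  ◎ ◎█             ┃  
       ##~┃███████             ┃  
     ~~~~ ┃Moves: 0  0/2       ┃  
  ~~~     ┃                    ┃  
━━━━━━━━━━┃                    ┃  
          ┃                    ┃  
          ┃                    ┃  
          ┃                    ┃  


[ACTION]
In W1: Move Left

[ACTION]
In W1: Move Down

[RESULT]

                                  
                                  
                                  
                                  
                                  
━━━━━━━━━━┏━━━━━━━━━━━━━━━━━━━━┓  
Canvas    ┃ Sokoban            ┃  
──────────┠────────────────────┨  
          ┃███████             ┃  
          ┃█ □ □ █             ┃  
          ┃█ █ █ █             ┃  
          ┃█ ██  █             ┃  
          ┃█  ◎@◎█             ┃  
       ##~┃███████             ┃  
     ~~~~ ┃Moves: 1  0/2       ┃  
  ~~~     ┃                    ┃  
━━━━━━━━━━┃                    ┃  
          ┃                    ┃  
          ┃                    ┃  
          ┃                    ┃  


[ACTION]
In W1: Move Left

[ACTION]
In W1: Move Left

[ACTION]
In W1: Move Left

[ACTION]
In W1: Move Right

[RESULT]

                                  
                                  
                                  
                                  
                                  
━━━━━━━━━━┏━━━━━━━━━━━━━━━━━━━━┓  
Canvas    ┃ Sokoban            ┃  
──────────┠────────────────────┨  
          ┃███████             ┃  
          ┃█ □ □ █             ┃  
          ┃█ █ █ █             ┃  
          ┃█ ██  █             ┃  
          ┃█ @◎ ◎█             ┃  
       ##~┃███████             ┃  
     ~~~~ ┃Moves: 5  0/2       ┃  
  ~~~     ┃                    ┃  
━━━━━━━━━━┃                    ┃  
          ┃                    ┃  
          ┃                    ┃  
          ┃                    ┃  


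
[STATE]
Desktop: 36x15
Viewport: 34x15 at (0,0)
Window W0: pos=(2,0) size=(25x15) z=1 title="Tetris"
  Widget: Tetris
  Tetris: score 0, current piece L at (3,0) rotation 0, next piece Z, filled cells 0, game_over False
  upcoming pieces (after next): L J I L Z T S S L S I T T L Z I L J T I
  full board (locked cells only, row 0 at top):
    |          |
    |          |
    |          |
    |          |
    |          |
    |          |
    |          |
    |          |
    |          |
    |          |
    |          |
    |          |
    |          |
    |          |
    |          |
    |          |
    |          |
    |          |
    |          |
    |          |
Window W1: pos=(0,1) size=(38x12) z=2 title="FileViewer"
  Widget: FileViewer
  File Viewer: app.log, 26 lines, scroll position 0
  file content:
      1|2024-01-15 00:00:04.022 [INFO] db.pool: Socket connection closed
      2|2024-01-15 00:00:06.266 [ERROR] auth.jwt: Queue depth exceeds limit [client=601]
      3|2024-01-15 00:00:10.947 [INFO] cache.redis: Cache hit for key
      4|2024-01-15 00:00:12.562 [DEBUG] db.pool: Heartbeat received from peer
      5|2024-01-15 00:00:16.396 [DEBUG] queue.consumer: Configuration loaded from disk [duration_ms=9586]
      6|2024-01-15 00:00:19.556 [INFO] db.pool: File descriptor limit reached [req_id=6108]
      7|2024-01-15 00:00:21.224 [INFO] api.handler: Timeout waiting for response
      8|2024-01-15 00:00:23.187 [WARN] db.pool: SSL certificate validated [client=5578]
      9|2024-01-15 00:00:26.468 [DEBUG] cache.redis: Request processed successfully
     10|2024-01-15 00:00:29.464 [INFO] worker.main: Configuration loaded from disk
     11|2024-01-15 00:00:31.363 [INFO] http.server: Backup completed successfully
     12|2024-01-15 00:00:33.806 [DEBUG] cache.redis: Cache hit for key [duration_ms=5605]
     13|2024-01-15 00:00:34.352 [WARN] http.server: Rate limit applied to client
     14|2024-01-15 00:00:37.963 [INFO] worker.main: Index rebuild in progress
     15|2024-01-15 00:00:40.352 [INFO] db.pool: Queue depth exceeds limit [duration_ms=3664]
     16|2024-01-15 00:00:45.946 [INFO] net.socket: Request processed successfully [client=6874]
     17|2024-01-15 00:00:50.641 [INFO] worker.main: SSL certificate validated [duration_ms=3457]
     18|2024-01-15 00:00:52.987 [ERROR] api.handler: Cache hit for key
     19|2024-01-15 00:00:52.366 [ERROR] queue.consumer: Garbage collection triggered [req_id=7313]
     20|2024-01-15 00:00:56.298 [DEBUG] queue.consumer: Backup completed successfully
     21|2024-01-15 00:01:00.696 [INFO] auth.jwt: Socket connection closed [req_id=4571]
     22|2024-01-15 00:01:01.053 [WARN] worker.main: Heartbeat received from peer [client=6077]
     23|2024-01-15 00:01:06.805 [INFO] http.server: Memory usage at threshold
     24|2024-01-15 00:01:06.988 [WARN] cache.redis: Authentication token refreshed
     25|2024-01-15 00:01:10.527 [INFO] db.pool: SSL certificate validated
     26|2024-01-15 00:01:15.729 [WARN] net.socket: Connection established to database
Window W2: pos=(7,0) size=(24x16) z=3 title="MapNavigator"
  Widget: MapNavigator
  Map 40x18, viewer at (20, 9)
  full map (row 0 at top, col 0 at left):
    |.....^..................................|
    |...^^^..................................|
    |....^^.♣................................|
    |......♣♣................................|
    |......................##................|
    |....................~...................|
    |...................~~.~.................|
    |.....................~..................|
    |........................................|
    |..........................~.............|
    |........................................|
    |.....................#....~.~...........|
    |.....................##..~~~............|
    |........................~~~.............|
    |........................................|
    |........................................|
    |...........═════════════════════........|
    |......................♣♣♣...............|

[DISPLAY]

  ┏━━━━┏━━━━━━━━━━━━━━━━━━━━━━┓   
┏━━━━━━┃ MapNavigator         ┃━━━
┃ FileV┠──────────────────────┨   
┠──────┃......................┃───
┃2024-0┃.............##.......┃ db
┃2024-0┃...........~..........┃] a
┃2024-0┃..........~~.~........┃ ca
┃2024-0┃............~.........┃] d
┃2024-0┃......................┃] q
┃2024-0┃...........@.....~....┃ db
┃2024-0┃......................┃ ap
┃2024-0┃............#....~.~..┃ db
┗━━━━━━┃............##..~~~...┃━━━
  ┃    ┃...............~~~....┃   
  ┗━━━━┃......................┃   


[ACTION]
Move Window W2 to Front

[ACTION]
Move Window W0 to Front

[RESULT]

  ┏━━━━━━━━━━━━━━━━━━━━━━━┓━━━┓   
┏━┃ Tetris                ┃   ┃━━━
┃ ┠───────────────────────┨───┨   
┠─┃          │Next:       ┃...┃───
┃2┃          │▓▓          ┃...┃ db
┃2┃          │ ▓▓         ┃...┃] a
┃2┃          │            ┃...┃ ca
┃2┃          │            ┃...┃] d
┃2┃          │            ┃...┃] q
┃2┃          │Score:      ┃...┃ db
┃2┃          │0           ┃...┃ ap
┃2┃          │            ┃~..┃ db
┗━┃          │            ┃...┃━━━
  ┃          │            ┃...┃   
  ┗━━━━━━━━━━━━━━━━━━━━━━━┛...┃   


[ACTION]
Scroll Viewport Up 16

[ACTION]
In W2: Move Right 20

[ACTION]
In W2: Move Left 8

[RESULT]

  ┏━━━━━━━━━━━━━━━━━━━━━━━┓━━━┓   
┏━┃ Tetris                ┃   ┃━━━
┃ ┠───────────────────────┨───┨   
┠─┃          │Next:       ┃.  ┃───
┃2┃          │▓▓          ┃.  ┃ db
┃2┃          │ ▓▓         ┃.  ┃] a
┃2┃          │            ┃.  ┃ ca
┃2┃          │            ┃.  ┃] d
┃2┃          │            ┃.  ┃] q
┃2┃          │Score:      ┃.  ┃ db
┃2┃          │0           ┃.  ┃ ap
┃2┃          │            ┃.  ┃ db
┗━┃          │            ┃.  ┃━━━
  ┃          │            ┃.  ┃   
  ┗━━━━━━━━━━━━━━━━━━━━━━━┛.  ┃   


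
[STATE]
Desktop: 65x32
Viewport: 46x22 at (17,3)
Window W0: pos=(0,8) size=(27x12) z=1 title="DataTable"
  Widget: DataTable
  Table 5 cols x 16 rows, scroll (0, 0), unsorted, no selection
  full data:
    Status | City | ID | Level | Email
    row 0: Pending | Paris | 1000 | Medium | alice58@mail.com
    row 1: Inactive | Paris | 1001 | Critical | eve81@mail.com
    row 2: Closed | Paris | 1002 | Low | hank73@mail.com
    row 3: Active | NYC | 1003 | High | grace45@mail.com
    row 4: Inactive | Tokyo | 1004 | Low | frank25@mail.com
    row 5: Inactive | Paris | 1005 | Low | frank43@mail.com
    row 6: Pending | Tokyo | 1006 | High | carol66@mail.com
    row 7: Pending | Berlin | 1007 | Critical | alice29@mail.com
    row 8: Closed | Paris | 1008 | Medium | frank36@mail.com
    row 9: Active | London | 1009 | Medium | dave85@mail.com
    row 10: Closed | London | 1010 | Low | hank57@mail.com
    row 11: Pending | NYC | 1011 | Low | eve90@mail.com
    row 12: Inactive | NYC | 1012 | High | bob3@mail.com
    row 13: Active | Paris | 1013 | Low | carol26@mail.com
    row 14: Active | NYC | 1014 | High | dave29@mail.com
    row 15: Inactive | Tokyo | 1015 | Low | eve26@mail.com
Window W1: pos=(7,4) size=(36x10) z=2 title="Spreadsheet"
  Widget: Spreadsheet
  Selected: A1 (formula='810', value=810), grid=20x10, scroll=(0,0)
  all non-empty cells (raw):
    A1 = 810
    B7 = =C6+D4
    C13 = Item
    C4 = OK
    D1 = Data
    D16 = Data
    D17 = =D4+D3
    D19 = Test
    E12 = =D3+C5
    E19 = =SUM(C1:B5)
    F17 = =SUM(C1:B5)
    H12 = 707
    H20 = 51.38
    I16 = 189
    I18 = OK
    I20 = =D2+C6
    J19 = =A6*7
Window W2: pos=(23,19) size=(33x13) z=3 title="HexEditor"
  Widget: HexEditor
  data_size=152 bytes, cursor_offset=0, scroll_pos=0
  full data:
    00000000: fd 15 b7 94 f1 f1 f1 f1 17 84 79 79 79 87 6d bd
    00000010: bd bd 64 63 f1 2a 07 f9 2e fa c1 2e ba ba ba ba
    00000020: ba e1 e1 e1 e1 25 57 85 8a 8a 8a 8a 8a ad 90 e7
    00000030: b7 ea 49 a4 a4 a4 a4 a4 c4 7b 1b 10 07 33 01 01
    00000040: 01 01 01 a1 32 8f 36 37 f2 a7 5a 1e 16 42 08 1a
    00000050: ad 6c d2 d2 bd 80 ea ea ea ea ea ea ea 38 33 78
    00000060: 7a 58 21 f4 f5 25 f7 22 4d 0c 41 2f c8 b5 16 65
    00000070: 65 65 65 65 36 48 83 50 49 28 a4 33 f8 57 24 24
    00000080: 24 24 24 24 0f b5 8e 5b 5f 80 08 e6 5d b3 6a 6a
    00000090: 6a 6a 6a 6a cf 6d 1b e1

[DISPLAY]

                                              
━━━━━━━━━━━━━━━━━━━━━━━━━┓                    
eet                      ┃                    
─────────────────────────┨                    
                         ┃                    
      B       C       D  ┃                    
-------------------------┃                    
10]       0       0Data  ┃                    
  0       0       0      ┃                    
  0       0       0      ┃                    
━━━━━━━━━━━━━━━━━━━━━━━━━┛                    
1001│Crit┃                                    
1002│Low ┃                                    
1003│High┃                                    
1004│Low ┃                                    
1005│Low ┃                                    
━━━━━━┏━━━━━━━━━━━━━━━━━━━━━━━━━━━━━━━┓       
      ┃ HexEditor                     ┃       
      ┠───────────────────────────────┨       
      ┃00000000  FD 15 b7 94 f1 f1 f1 ┃       
      ┃00000010  bd bd 64 63 f1 2a 07 ┃       
      ┃00000020  ba e1 e1 e1 e1 25 57 ┃       


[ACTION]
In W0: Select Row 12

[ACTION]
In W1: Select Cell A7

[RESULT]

                                              
━━━━━━━━━━━━━━━━━━━━━━━━━┓                    
eet                      ┃                    
─────────────────────────┨                    
                         ┃                    
      B       C       D  ┃                    
-------------------------┃                    
810       0       0Data  ┃                    
  0       0       0      ┃                    
  0       0       0      ┃                    
━━━━━━━━━━━━━━━━━━━━━━━━━┛                    
1001│Crit┃                                    
1002│Low ┃                                    
1003│High┃                                    
1004│Low ┃                                    
1005│Low ┃                                    
━━━━━━┏━━━━━━━━━━━━━━━━━━━━━━━━━━━━━━━┓       
      ┃ HexEditor                     ┃       
      ┠───────────────────────────────┨       
      ┃00000000  FD 15 b7 94 f1 f1 f1 ┃       
      ┃00000010  bd bd 64 63 f1 2a 07 ┃       
      ┃00000020  ba e1 e1 e1 e1 25 57 ┃       


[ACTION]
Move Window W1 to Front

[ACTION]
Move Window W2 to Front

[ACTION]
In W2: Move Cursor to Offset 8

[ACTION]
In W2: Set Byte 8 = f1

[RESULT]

                                              
━━━━━━━━━━━━━━━━━━━━━━━━━┓                    
eet                      ┃                    
─────────────────────────┨                    
                         ┃                    
      B       C       D  ┃                    
-------------------------┃                    
810       0       0Data  ┃                    
  0       0       0      ┃                    
  0       0       0      ┃                    
━━━━━━━━━━━━━━━━━━━━━━━━━┛                    
1001│Crit┃                                    
1002│Low ┃                                    
1003│High┃                                    
1004│Low ┃                                    
1005│Low ┃                                    
━━━━━━┏━━━━━━━━━━━━━━━━━━━━━━━━━━━━━━━┓       
      ┃ HexEditor                     ┃       
      ┠───────────────────────────────┨       
      ┃00000000  fd 15 b7 94 f1 f1 f1 ┃       
      ┃00000010  bd bd 64 63 f1 2a 07 ┃       
      ┃00000020  ba e1 e1 e1 e1 25 57 ┃       


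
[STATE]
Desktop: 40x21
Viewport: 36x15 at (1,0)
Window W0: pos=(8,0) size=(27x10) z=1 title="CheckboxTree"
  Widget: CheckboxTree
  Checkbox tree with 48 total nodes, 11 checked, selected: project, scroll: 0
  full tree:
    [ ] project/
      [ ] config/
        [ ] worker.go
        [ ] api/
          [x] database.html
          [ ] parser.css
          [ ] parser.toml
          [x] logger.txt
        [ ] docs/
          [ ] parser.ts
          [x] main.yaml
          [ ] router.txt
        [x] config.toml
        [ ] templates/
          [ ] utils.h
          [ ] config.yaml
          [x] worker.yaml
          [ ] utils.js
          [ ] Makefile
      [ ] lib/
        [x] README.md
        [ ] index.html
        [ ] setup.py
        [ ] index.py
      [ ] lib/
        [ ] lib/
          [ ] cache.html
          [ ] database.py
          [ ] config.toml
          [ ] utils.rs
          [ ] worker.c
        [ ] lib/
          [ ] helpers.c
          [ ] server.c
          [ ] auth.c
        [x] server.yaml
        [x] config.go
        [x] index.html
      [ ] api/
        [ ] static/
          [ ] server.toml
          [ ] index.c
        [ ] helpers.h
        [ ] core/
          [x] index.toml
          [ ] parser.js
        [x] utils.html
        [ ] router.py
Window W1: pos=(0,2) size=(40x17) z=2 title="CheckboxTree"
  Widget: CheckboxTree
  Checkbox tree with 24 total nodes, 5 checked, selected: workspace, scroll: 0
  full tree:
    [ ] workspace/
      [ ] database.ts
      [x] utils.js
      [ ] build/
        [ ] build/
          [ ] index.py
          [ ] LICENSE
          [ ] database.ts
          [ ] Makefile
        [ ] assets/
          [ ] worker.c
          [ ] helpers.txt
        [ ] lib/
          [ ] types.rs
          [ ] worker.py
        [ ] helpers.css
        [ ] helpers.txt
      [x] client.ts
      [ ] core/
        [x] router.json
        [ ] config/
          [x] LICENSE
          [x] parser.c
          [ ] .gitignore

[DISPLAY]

       ┏━━━━━━━━━━━━━━━━━━━━━━━━━┓  
       ┃ CheckboxTree            ┃  
━━━━━━━━━━━━━━━━━━━━━━━━━━━━━━━━━━━━
 CheckboxTree                       
────────────────────────────────────
>[-] workspace/                     
   [ ] database.ts                  
   [x] utils.js                     
   [ ] build/                       
     [ ] build/                     
       [ ] index.py                 
       [ ] LICENSE                  
       [ ] database.ts              
       [ ] Makefile                 
     [ ] assets/                    


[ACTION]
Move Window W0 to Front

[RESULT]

       ┏━━━━━━━━━━━━━━━━━━━━━━━━━┓  
       ┃ CheckboxTree            ┃  
━━━━━━━┠─────────────────────────┨━━
 Checkb┃>[-] project/            ┃  
───────┃   [-] config/           ┃──
>[-] wo┃     [ ] worker.go       ┃  
   [ ] ┃     [-] api/            ┃  
   [x] ┃       [x] database.html ┃  
   [ ] ┃       [ ] parser.css    ┃  
     [ ┗━━━━━━━━━━━━━━━━━━━━━━━━━┛  
       [ ] index.py                 
       [ ] LICENSE                  
       [ ] database.ts              
       [ ] Makefile                 
     [ ] assets/                    


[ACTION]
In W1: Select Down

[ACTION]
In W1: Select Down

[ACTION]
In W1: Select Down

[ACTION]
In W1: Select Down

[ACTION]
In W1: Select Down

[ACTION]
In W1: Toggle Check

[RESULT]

       ┏━━━━━━━━━━━━━━━━━━━━━━━━━┓  
       ┃ CheckboxTree            ┃  
━━━━━━━┠─────────────────────────┨━━
 Checkb┃>[-] project/            ┃  
───────┃   [-] config/           ┃──
 [-] wo┃     [ ] worker.go       ┃  
   [ ] ┃     [-] api/            ┃  
   [x] ┃       [x] database.html ┃  
   [-] ┃       [ ] parser.css    ┃  
     [-┗━━━━━━━━━━━━━━━━━━━━━━━━━┛  
>      [x] index.py                 
       [ ] LICENSE                  
       [ ] database.ts              
       [ ] Makefile                 
     [ ] assets/                    


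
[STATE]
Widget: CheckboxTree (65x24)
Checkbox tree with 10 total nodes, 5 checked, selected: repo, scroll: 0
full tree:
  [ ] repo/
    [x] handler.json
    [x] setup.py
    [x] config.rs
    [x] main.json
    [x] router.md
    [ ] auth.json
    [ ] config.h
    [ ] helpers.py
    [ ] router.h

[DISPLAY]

>[-] repo/                                                       
   [x] handler.json                                              
   [x] setup.py                                                  
   [x] config.rs                                                 
   [x] main.json                                                 
   [x] router.md                                                 
   [ ] auth.json                                                 
   [ ] config.h                                                  
   [ ] helpers.py                                                
   [ ] router.h                                                  
                                                                 
                                                                 
                                                                 
                                                                 
                                                                 
                                                                 
                                                                 
                                                                 
                                                                 
                                                                 
                                                                 
                                                                 
                                                                 
                                                                 


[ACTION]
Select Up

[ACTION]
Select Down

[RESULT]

 [-] repo/                                                       
>  [x] handler.json                                              
   [x] setup.py                                                  
   [x] config.rs                                                 
   [x] main.json                                                 
   [x] router.md                                                 
   [ ] auth.json                                                 
   [ ] config.h                                                  
   [ ] helpers.py                                                
   [ ] router.h                                                  
                                                                 
                                                                 
                                                                 
                                                                 
                                                                 
                                                                 
                                                                 
                                                                 
                                                                 
                                                                 
                                                                 
                                                                 
                                                                 
                                                                 


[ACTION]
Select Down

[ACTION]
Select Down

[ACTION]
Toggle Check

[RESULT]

 [-] repo/                                                       
   [x] handler.json                                              
   [x] setup.py                                                  
>  [ ] config.rs                                                 
   [x] main.json                                                 
   [x] router.md                                                 
   [ ] auth.json                                                 
   [ ] config.h                                                  
   [ ] helpers.py                                                
   [ ] router.h                                                  
                                                                 
                                                                 
                                                                 
                                                                 
                                                                 
                                                                 
                                                                 
                                                                 
                                                                 
                                                                 
                                                                 
                                                                 
                                                                 
                                                                 
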